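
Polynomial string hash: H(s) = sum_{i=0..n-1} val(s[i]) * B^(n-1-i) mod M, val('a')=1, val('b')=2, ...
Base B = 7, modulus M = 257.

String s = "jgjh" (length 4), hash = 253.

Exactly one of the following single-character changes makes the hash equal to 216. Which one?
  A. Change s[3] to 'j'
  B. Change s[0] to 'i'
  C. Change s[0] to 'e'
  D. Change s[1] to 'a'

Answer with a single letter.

Option A: s[3]='h'->'j', delta=(10-8)*7^0 mod 257 = 2, hash=253+2 mod 257 = 255
Option B: s[0]='j'->'i', delta=(9-10)*7^3 mod 257 = 171, hash=253+171 mod 257 = 167
Option C: s[0]='j'->'e', delta=(5-10)*7^3 mod 257 = 84, hash=253+84 mod 257 = 80
Option D: s[1]='g'->'a', delta=(1-7)*7^2 mod 257 = 220, hash=253+220 mod 257 = 216 <-- target

Answer: D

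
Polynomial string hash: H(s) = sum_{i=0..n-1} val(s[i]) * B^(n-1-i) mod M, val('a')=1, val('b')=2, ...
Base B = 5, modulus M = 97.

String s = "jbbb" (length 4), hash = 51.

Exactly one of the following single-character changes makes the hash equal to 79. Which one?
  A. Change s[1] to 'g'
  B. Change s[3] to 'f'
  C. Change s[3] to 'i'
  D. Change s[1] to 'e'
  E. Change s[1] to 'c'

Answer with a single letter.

Answer: A

Derivation:
Option A: s[1]='b'->'g', delta=(7-2)*5^2 mod 97 = 28, hash=51+28 mod 97 = 79 <-- target
Option B: s[3]='b'->'f', delta=(6-2)*5^0 mod 97 = 4, hash=51+4 mod 97 = 55
Option C: s[3]='b'->'i', delta=(9-2)*5^0 mod 97 = 7, hash=51+7 mod 97 = 58
Option D: s[1]='b'->'e', delta=(5-2)*5^2 mod 97 = 75, hash=51+75 mod 97 = 29
Option E: s[1]='b'->'c', delta=(3-2)*5^2 mod 97 = 25, hash=51+25 mod 97 = 76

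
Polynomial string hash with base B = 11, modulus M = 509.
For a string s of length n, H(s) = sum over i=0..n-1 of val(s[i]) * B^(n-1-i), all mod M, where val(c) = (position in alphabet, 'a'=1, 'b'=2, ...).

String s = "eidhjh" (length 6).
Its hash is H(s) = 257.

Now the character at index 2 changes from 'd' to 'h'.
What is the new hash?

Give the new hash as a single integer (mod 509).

val('d') = 4, val('h') = 8
Position k = 2, exponent = n-1-k = 3
B^3 mod M = 11^3 mod 509 = 313
Delta = (8 - 4) * 313 mod 509 = 234
New hash = (257 + 234) mod 509 = 491

Answer: 491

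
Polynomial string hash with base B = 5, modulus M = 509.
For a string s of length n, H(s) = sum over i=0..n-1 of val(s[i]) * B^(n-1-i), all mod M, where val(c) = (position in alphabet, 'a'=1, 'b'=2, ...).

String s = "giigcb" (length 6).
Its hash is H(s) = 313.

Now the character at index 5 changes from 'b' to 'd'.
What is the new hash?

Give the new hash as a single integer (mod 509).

val('b') = 2, val('d') = 4
Position k = 5, exponent = n-1-k = 0
B^0 mod M = 5^0 mod 509 = 1
Delta = (4 - 2) * 1 mod 509 = 2
New hash = (313 + 2) mod 509 = 315

Answer: 315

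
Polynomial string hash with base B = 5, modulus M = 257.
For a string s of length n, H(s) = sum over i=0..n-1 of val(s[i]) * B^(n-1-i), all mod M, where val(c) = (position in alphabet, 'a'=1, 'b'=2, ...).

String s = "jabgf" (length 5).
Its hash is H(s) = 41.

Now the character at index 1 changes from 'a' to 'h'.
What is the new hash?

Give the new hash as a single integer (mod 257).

val('a') = 1, val('h') = 8
Position k = 1, exponent = n-1-k = 3
B^3 mod M = 5^3 mod 257 = 125
Delta = (8 - 1) * 125 mod 257 = 104
New hash = (41 + 104) mod 257 = 145

Answer: 145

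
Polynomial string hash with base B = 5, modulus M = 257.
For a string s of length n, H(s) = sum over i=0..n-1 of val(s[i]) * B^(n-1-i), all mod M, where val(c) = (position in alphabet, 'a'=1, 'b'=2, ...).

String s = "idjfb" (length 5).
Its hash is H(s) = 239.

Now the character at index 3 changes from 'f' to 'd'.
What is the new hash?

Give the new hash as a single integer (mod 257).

Answer: 229

Derivation:
val('f') = 6, val('d') = 4
Position k = 3, exponent = n-1-k = 1
B^1 mod M = 5^1 mod 257 = 5
Delta = (4 - 6) * 5 mod 257 = 247
New hash = (239 + 247) mod 257 = 229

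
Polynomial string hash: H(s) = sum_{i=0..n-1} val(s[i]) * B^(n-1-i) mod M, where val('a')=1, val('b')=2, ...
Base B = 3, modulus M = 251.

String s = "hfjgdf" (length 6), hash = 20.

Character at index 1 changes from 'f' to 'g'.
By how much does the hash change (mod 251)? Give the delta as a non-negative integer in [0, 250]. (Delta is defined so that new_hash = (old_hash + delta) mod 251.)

Delta formula: (val(new) - val(old)) * B^(n-1-k) mod M
  val('g') - val('f') = 7 - 6 = 1
  B^(n-1-k) = 3^4 mod 251 = 81
  Delta = 1 * 81 mod 251 = 81

Answer: 81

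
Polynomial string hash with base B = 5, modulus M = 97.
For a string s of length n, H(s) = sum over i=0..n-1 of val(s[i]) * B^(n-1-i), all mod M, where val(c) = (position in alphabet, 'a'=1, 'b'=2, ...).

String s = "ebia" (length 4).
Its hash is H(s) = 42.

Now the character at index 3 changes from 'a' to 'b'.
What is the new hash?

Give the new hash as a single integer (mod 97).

Answer: 43

Derivation:
val('a') = 1, val('b') = 2
Position k = 3, exponent = n-1-k = 0
B^0 mod M = 5^0 mod 97 = 1
Delta = (2 - 1) * 1 mod 97 = 1
New hash = (42 + 1) mod 97 = 43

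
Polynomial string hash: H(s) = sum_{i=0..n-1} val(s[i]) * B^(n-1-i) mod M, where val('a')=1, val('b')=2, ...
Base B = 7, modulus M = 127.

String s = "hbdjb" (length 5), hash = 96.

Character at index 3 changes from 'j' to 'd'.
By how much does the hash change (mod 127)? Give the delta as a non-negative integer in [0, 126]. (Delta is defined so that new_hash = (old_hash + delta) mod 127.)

Answer: 85

Derivation:
Delta formula: (val(new) - val(old)) * B^(n-1-k) mod M
  val('d') - val('j') = 4 - 10 = -6
  B^(n-1-k) = 7^1 mod 127 = 7
  Delta = -6 * 7 mod 127 = 85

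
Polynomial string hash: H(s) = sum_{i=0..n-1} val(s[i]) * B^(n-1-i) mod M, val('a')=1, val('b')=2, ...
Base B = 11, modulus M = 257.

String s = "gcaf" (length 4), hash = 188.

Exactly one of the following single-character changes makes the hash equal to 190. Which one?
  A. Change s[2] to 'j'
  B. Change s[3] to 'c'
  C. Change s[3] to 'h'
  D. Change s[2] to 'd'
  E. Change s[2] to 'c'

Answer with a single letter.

Answer: C

Derivation:
Option A: s[2]='a'->'j', delta=(10-1)*11^1 mod 257 = 99, hash=188+99 mod 257 = 30
Option B: s[3]='f'->'c', delta=(3-6)*11^0 mod 257 = 254, hash=188+254 mod 257 = 185
Option C: s[3]='f'->'h', delta=(8-6)*11^0 mod 257 = 2, hash=188+2 mod 257 = 190 <-- target
Option D: s[2]='a'->'d', delta=(4-1)*11^1 mod 257 = 33, hash=188+33 mod 257 = 221
Option E: s[2]='a'->'c', delta=(3-1)*11^1 mod 257 = 22, hash=188+22 mod 257 = 210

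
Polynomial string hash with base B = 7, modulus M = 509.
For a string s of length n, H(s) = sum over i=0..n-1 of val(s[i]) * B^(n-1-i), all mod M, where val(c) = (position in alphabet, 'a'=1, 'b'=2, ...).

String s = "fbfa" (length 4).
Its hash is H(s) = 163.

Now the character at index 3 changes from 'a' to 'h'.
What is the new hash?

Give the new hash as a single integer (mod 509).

Answer: 170

Derivation:
val('a') = 1, val('h') = 8
Position k = 3, exponent = n-1-k = 0
B^0 mod M = 7^0 mod 509 = 1
Delta = (8 - 1) * 1 mod 509 = 7
New hash = (163 + 7) mod 509 = 170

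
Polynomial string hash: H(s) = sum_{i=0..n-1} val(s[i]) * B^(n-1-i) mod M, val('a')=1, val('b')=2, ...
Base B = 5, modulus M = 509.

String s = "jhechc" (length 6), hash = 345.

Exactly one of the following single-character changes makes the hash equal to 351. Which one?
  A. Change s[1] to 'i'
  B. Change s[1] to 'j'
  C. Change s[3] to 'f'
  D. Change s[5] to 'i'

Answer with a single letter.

Answer: D

Derivation:
Option A: s[1]='h'->'i', delta=(9-8)*5^4 mod 509 = 116, hash=345+116 mod 509 = 461
Option B: s[1]='h'->'j', delta=(10-8)*5^4 mod 509 = 232, hash=345+232 mod 509 = 68
Option C: s[3]='c'->'f', delta=(6-3)*5^2 mod 509 = 75, hash=345+75 mod 509 = 420
Option D: s[5]='c'->'i', delta=(9-3)*5^0 mod 509 = 6, hash=345+6 mod 509 = 351 <-- target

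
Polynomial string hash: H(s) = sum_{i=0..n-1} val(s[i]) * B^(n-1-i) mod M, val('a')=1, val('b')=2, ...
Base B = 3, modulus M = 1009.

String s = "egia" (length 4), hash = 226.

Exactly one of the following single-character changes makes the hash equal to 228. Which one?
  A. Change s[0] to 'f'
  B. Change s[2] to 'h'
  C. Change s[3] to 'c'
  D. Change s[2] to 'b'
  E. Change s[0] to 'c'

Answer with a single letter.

Answer: C

Derivation:
Option A: s[0]='e'->'f', delta=(6-5)*3^3 mod 1009 = 27, hash=226+27 mod 1009 = 253
Option B: s[2]='i'->'h', delta=(8-9)*3^1 mod 1009 = 1006, hash=226+1006 mod 1009 = 223
Option C: s[3]='a'->'c', delta=(3-1)*3^0 mod 1009 = 2, hash=226+2 mod 1009 = 228 <-- target
Option D: s[2]='i'->'b', delta=(2-9)*3^1 mod 1009 = 988, hash=226+988 mod 1009 = 205
Option E: s[0]='e'->'c', delta=(3-5)*3^3 mod 1009 = 955, hash=226+955 mod 1009 = 172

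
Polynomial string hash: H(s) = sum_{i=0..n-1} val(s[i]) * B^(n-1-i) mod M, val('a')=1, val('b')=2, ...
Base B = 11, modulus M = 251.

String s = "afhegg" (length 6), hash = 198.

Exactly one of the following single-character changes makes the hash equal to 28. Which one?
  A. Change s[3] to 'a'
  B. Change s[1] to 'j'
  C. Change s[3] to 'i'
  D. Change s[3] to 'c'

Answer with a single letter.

Option A: s[3]='e'->'a', delta=(1-5)*11^2 mod 251 = 18, hash=198+18 mod 251 = 216
Option B: s[1]='f'->'j', delta=(10-6)*11^4 mod 251 = 81, hash=198+81 mod 251 = 28 <-- target
Option C: s[3]='e'->'i', delta=(9-5)*11^2 mod 251 = 233, hash=198+233 mod 251 = 180
Option D: s[3]='e'->'c', delta=(3-5)*11^2 mod 251 = 9, hash=198+9 mod 251 = 207

Answer: B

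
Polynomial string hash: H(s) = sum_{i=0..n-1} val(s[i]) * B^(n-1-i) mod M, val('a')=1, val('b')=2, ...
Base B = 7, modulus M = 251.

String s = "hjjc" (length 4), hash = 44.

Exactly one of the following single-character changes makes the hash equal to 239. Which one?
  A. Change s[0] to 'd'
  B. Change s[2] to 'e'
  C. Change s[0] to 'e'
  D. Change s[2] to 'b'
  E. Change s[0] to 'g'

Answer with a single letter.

Option A: s[0]='h'->'d', delta=(4-8)*7^3 mod 251 = 134, hash=44+134 mod 251 = 178
Option B: s[2]='j'->'e', delta=(5-10)*7^1 mod 251 = 216, hash=44+216 mod 251 = 9
Option C: s[0]='h'->'e', delta=(5-8)*7^3 mod 251 = 226, hash=44+226 mod 251 = 19
Option D: s[2]='j'->'b', delta=(2-10)*7^1 mod 251 = 195, hash=44+195 mod 251 = 239 <-- target
Option E: s[0]='h'->'g', delta=(7-8)*7^3 mod 251 = 159, hash=44+159 mod 251 = 203

Answer: D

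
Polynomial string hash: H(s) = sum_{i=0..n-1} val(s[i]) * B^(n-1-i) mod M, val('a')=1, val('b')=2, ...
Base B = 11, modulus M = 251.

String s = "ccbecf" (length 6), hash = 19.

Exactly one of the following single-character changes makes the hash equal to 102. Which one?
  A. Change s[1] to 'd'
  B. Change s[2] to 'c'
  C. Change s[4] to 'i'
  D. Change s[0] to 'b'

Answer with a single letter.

Answer: A

Derivation:
Option A: s[1]='c'->'d', delta=(4-3)*11^4 mod 251 = 83, hash=19+83 mod 251 = 102 <-- target
Option B: s[2]='b'->'c', delta=(3-2)*11^3 mod 251 = 76, hash=19+76 mod 251 = 95
Option C: s[4]='c'->'i', delta=(9-3)*11^1 mod 251 = 66, hash=19+66 mod 251 = 85
Option D: s[0]='c'->'b', delta=(2-3)*11^5 mod 251 = 91, hash=19+91 mod 251 = 110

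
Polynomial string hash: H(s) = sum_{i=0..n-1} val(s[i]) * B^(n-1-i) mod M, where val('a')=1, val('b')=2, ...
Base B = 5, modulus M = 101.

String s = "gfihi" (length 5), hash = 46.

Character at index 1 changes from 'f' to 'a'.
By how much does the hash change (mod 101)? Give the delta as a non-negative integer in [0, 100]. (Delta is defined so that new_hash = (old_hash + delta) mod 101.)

Delta formula: (val(new) - val(old)) * B^(n-1-k) mod M
  val('a') - val('f') = 1 - 6 = -5
  B^(n-1-k) = 5^3 mod 101 = 24
  Delta = -5 * 24 mod 101 = 82

Answer: 82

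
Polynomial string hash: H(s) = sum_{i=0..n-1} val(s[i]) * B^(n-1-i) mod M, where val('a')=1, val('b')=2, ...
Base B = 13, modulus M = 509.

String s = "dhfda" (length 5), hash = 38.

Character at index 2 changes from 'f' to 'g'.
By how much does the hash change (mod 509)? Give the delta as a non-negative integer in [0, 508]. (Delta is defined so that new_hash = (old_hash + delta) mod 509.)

Delta formula: (val(new) - val(old)) * B^(n-1-k) mod M
  val('g') - val('f') = 7 - 6 = 1
  B^(n-1-k) = 13^2 mod 509 = 169
  Delta = 1 * 169 mod 509 = 169

Answer: 169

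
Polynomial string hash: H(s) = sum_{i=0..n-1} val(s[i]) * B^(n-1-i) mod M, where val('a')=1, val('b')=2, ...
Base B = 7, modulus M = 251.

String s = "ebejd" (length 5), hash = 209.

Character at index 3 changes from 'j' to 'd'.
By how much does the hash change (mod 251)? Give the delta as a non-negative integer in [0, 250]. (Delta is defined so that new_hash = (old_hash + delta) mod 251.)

Answer: 209

Derivation:
Delta formula: (val(new) - val(old)) * B^(n-1-k) mod M
  val('d') - val('j') = 4 - 10 = -6
  B^(n-1-k) = 7^1 mod 251 = 7
  Delta = -6 * 7 mod 251 = 209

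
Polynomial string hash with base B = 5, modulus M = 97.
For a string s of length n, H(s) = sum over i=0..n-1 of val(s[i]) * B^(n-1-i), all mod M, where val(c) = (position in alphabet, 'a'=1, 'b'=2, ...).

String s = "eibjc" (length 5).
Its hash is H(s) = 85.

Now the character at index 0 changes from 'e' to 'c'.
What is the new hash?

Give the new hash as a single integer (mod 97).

Answer: 96

Derivation:
val('e') = 5, val('c') = 3
Position k = 0, exponent = n-1-k = 4
B^4 mod M = 5^4 mod 97 = 43
Delta = (3 - 5) * 43 mod 97 = 11
New hash = (85 + 11) mod 97 = 96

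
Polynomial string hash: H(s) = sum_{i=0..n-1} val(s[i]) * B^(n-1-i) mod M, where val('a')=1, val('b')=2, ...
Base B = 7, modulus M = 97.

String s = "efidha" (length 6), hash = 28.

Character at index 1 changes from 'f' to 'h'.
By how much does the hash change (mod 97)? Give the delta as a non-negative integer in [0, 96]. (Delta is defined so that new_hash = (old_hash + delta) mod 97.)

Delta formula: (val(new) - val(old)) * B^(n-1-k) mod M
  val('h') - val('f') = 8 - 6 = 2
  B^(n-1-k) = 7^4 mod 97 = 73
  Delta = 2 * 73 mod 97 = 49

Answer: 49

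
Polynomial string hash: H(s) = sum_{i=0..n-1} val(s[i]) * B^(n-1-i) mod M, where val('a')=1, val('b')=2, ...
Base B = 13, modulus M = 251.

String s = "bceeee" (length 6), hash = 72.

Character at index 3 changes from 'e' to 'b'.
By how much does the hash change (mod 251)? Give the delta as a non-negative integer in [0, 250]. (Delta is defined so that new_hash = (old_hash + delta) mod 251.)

Delta formula: (val(new) - val(old)) * B^(n-1-k) mod M
  val('b') - val('e') = 2 - 5 = -3
  B^(n-1-k) = 13^2 mod 251 = 169
  Delta = -3 * 169 mod 251 = 246

Answer: 246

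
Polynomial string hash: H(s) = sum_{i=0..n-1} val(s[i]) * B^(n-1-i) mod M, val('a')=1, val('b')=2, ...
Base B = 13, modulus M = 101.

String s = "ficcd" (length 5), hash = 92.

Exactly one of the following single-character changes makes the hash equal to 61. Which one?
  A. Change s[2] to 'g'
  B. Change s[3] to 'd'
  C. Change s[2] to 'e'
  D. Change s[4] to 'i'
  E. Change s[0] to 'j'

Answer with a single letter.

Answer: A

Derivation:
Option A: s[2]='c'->'g', delta=(7-3)*13^2 mod 101 = 70, hash=92+70 mod 101 = 61 <-- target
Option B: s[3]='c'->'d', delta=(4-3)*13^1 mod 101 = 13, hash=92+13 mod 101 = 4
Option C: s[2]='c'->'e', delta=(5-3)*13^2 mod 101 = 35, hash=92+35 mod 101 = 26
Option D: s[4]='d'->'i', delta=(9-4)*13^0 mod 101 = 5, hash=92+5 mod 101 = 97
Option E: s[0]='f'->'j', delta=(10-6)*13^4 mod 101 = 13, hash=92+13 mod 101 = 4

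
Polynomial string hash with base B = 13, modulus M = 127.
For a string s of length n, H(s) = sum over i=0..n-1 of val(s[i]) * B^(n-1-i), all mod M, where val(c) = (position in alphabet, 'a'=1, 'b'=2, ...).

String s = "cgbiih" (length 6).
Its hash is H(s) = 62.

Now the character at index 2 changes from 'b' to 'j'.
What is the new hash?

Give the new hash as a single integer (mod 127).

val('b') = 2, val('j') = 10
Position k = 2, exponent = n-1-k = 3
B^3 mod M = 13^3 mod 127 = 38
Delta = (10 - 2) * 38 mod 127 = 50
New hash = (62 + 50) mod 127 = 112

Answer: 112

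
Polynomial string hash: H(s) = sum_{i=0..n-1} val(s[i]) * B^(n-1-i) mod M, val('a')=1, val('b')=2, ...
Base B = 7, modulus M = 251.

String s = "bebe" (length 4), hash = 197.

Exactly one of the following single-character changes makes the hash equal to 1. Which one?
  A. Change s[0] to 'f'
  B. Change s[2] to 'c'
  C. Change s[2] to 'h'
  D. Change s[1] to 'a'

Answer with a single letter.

Answer: D

Derivation:
Option A: s[0]='b'->'f', delta=(6-2)*7^3 mod 251 = 117, hash=197+117 mod 251 = 63
Option B: s[2]='b'->'c', delta=(3-2)*7^1 mod 251 = 7, hash=197+7 mod 251 = 204
Option C: s[2]='b'->'h', delta=(8-2)*7^1 mod 251 = 42, hash=197+42 mod 251 = 239
Option D: s[1]='e'->'a', delta=(1-5)*7^2 mod 251 = 55, hash=197+55 mod 251 = 1 <-- target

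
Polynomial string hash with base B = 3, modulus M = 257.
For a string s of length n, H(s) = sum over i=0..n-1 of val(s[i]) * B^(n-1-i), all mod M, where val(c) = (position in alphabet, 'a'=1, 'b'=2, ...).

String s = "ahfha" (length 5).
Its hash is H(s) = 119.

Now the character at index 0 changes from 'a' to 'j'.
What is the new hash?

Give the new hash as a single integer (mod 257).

Answer: 77

Derivation:
val('a') = 1, val('j') = 10
Position k = 0, exponent = n-1-k = 4
B^4 mod M = 3^4 mod 257 = 81
Delta = (10 - 1) * 81 mod 257 = 215
New hash = (119 + 215) mod 257 = 77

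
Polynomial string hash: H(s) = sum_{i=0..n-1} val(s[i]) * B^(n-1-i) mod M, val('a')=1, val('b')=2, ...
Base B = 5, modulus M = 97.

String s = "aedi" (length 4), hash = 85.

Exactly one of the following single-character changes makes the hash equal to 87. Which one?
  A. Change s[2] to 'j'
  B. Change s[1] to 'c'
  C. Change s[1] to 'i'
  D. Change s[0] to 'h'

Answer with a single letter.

Option A: s[2]='d'->'j', delta=(10-4)*5^1 mod 97 = 30, hash=85+30 mod 97 = 18
Option B: s[1]='e'->'c', delta=(3-5)*5^2 mod 97 = 47, hash=85+47 mod 97 = 35
Option C: s[1]='e'->'i', delta=(9-5)*5^2 mod 97 = 3, hash=85+3 mod 97 = 88
Option D: s[0]='a'->'h', delta=(8-1)*5^3 mod 97 = 2, hash=85+2 mod 97 = 87 <-- target

Answer: D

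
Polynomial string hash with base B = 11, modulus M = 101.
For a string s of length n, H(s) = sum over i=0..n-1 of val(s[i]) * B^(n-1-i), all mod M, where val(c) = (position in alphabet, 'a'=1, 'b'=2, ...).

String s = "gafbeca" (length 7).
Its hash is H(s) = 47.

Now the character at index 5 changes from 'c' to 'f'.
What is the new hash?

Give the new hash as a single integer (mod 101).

Answer: 80

Derivation:
val('c') = 3, val('f') = 6
Position k = 5, exponent = n-1-k = 1
B^1 mod M = 11^1 mod 101 = 11
Delta = (6 - 3) * 11 mod 101 = 33
New hash = (47 + 33) mod 101 = 80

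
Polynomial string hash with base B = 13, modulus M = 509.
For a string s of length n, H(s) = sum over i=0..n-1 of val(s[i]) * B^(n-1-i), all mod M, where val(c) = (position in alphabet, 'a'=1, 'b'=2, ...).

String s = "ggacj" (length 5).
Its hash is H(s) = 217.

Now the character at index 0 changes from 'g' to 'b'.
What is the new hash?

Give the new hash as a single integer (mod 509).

Answer: 441

Derivation:
val('g') = 7, val('b') = 2
Position k = 0, exponent = n-1-k = 4
B^4 mod M = 13^4 mod 509 = 57
Delta = (2 - 7) * 57 mod 509 = 224
New hash = (217 + 224) mod 509 = 441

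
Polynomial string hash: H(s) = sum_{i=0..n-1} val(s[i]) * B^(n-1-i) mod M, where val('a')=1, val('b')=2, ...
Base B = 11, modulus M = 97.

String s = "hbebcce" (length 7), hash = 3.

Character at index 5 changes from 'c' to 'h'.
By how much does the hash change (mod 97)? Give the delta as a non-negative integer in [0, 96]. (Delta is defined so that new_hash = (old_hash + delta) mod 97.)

Answer: 55

Derivation:
Delta formula: (val(new) - val(old)) * B^(n-1-k) mod M
  val('h') - val('c') = 8 - 3 = 5
  B^(n-1-k) = 11^1 mod 97 = 11
  Delta = 5 * 11 mod 97 = 55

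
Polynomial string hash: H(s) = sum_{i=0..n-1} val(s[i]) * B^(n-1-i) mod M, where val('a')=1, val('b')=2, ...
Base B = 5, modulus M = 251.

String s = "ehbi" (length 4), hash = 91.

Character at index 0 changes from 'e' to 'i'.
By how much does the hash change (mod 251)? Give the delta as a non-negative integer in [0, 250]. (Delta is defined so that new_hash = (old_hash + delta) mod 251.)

Delta formula: (val(new) - val(old)) * B^(n-1-k) mod M
  val('i') - val('e') = 9 - 5 = 4
  B^(n-1-k) = 5^3 mod 251 = 125
  Delta = 4 * 125 mod 251 = 249

Answer: 249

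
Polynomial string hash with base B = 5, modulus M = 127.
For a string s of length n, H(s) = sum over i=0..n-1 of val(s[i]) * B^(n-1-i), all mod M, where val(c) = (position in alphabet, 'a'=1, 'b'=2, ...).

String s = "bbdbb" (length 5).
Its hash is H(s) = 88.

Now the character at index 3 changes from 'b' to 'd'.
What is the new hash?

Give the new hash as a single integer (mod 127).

val('b') = 2, val('d') = 4
Position k = 3, exponent = n-1-k = 1
B^1 mod M = 5^1 mod 127 = 5
Delta = (4 - 2) * 5 mod 127 = 10
New hash = (88 + 10) mod 127 = 98

Answer: 98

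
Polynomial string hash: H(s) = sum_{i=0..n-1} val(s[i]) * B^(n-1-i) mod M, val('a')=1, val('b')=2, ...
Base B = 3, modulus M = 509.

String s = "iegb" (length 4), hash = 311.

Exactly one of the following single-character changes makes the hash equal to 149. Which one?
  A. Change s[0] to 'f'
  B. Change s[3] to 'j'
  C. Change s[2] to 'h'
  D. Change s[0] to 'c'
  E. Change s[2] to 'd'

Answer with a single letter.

Answer: D

Derivation:
Option A: s[0]='i'->'f', delta=(6-9)*3^3 mod 509 = 428, hash=311+428 mod 509 = 230
Option B: s[3]='b'->'j', delta=(10-2)*3^0 mod 509 = 8, hash=311+8 mod 509 = 319
Option C: s[2]='g'->'h', delta=(8-7)*3^1 mod 509 = 3, hash=311+3 mod 509 = 314
Option D: s[0]='i'->'c', delta=(3-9)*3^3 mod 509 = 347, hash=311+347 mod 509 = 149 <-- target
Option E: s[2]='g'->'d', delta=(4-7)*3^1 mod 509 = 500, hash=311+500 mod 509 = 302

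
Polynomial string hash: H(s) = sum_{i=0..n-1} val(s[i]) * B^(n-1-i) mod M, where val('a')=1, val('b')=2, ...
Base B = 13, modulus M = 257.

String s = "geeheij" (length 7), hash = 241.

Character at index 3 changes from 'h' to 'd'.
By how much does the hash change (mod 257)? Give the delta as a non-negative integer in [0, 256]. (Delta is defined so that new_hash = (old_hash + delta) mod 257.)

Answer: 207

Derivation:
Delta formula: (val(new) - val(old)) * B^(n-1-k) mod M
  val('d') - val('h') = 4 - 8 = -4
  B^(n-1-k) = 13^3 mod 257 = 141
  Delta = -4 * 141 mod 257 = 207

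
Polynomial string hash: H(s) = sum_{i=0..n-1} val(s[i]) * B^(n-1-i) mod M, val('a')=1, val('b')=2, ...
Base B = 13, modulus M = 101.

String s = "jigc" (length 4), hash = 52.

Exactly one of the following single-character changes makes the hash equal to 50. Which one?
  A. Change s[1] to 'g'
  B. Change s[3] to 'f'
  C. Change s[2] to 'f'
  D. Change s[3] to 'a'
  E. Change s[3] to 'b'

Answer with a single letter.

Option A: s[1]='i'->'g', delta=(7-9)*13^2 mod 101 = 66, hash=52+66 mod 101 = 17
Option B: s[3]='c'->'f', delta=(6-3)*13^0 mod 101 = 3, hash=52+3 mod 101 = 55
Option C: s[2]='g'->'f', delta=(6-7)*13^1 mod 101 = 88, hash=52+88 mod 101 = 39
Option D: s[3]='c'->'a', delta=(1-3)*13^0 mod 101 = 99, hash=52+99 mod 101 = 50 <-- target
Option E: s[3]='c'->'b', delta=(2-3)*13^0 mod 101 = 100, hash=52+100 mod 101 = 51

Answer: D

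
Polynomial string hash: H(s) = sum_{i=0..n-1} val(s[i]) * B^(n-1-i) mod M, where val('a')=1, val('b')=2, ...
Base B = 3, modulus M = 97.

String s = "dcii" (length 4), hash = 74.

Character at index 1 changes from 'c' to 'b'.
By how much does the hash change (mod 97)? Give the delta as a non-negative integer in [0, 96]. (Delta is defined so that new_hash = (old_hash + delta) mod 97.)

Delta formula: (val(new) - val(old)) * B^(n-1-k) mod M
  val('b') - val('c') = 2 - 3 = -1
  B^(n-1-k) = 3^2 mod 97 = 9
  Delta = -1 * 9 mod 97 = 88

Answer: 88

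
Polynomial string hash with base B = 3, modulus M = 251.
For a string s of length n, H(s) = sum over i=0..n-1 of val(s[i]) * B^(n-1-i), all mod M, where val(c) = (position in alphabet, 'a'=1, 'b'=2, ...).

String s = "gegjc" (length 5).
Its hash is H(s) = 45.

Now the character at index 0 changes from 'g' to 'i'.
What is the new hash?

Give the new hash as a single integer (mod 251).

Answer: 207

Derivation:
val('g') = 7, val('i') = 9
Position k = 0, exponent = n-1-k = 4
B^4 mod M = 3^4 mod 251 = 81
Delta = (9 - 7) * 81 mod 251 = 162
New hash = (45 + 162) mod 251 = 207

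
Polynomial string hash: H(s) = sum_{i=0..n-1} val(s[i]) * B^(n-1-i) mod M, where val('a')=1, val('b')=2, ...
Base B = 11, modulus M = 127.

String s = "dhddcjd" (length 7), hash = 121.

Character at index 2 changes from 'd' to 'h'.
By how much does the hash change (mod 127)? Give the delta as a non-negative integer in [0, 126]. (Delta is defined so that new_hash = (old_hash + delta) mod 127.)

Delta formula: (val(new) - val(old)) * B^(n-1-k) mod M
  val('h') - val('d') = 8 - 4 = 4
  B^(n-1-k) = 11^4 mod 127 = 36
  Delta = 4 * 36 mod 127 = 17

Answer: 17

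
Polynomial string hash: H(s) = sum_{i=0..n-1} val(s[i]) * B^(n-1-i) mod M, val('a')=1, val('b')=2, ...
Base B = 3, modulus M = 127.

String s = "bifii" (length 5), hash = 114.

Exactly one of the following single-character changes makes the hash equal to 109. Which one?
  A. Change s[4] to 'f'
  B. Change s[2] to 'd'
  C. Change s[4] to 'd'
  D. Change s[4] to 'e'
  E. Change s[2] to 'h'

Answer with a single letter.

Answer: C

Derivation:
Option A: s[4]='i'->'f', delta=(6-9)*3^0 mod 127 = 124, hash=114+124 mod 127 = 111
Option B: s[2]='f'->'d', delta=(4-6)*3^2 mod 127 = 109, hash=114+109 mod 127 = 96
Option C: s[4]='i'->'d', delta=(4-9)*3^0 mod 127 = 122, hash=114+122 mod 127 = 109 <-- target
Option D: s[4]='i'->'e', delta=(5-9)*3^0 mod 127 = 123, hash=114+123 mod 127 = 110
Option E: s[2]='f'->'h', delta=(8-6)*3^2 mod 127 = 18, hash=114+18 mod 127 = 5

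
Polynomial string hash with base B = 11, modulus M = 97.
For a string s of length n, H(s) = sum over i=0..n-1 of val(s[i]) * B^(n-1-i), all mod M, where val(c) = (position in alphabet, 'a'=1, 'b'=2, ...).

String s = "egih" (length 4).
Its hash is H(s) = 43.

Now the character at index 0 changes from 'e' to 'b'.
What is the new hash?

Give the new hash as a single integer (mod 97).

val('e') = 5, val('b') = 2
Position k = 0, exponent = n-1-k = 3
B^3 mod M = 11^3 mod 97 = 70
Delta = (2 - 5) * 70 mod 97 = 81
New hash = (43 + 81) mod 97 = 27

Answer: 27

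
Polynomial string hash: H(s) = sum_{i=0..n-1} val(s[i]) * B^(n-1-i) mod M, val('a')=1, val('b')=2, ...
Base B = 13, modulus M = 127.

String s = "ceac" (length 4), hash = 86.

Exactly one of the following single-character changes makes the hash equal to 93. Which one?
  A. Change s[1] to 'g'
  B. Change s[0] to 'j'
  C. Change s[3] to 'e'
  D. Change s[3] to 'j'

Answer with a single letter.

Answer: D

Derivation:
Option A: s[1]='e'->'g', delta=(7-5)*13^2 mod 127 = 84, hash=86+84 mod 127 = 43
Option B: s[0]='c'->'j', delta=(10-3)*13^3 mod 127 = 12, hash=86+12 mod 127 = 98
Option C: s[3]='c'->'e', delta=(5-3)*13^0 mod 127 = 2, hash=86+2 mod 127 = 88
Option D: s[3]='c'->'j', delta=(10-3)*13^0 mod 127 = 7, hash=86+7 mod 127 = 93 <-- target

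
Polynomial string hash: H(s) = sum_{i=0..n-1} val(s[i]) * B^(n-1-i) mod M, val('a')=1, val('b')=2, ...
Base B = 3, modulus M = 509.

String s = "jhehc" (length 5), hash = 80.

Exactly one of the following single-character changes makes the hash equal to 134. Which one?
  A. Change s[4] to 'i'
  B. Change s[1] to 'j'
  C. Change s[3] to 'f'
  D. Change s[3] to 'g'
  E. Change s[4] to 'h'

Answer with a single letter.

Option A: s[4]='c'->'i', delta=(9-3)*3^0 mod 509 = 6, hash=80+6 mod 509 = 86
Option B: s[1]='h'->'j', delta=(10-8)*3^3 mod 509 = 54, hash=80+54 mod 509 = 134 <-- target
Option C: s[3]='h'->'f', delta=(6-8)*3^1 mod 509 = 503, hash=80+503 mod 509 = 74
Option D: s[3]='h'->'g', delta=(7-8)*3^1 mod 509 = 506, hash=80+506 mod 509 = 77
Option E: s[4]='c'->'h', delta=(8-3)*3^0 mod 509 = 5, hash=80+5 mod 509 = 85

Answer: B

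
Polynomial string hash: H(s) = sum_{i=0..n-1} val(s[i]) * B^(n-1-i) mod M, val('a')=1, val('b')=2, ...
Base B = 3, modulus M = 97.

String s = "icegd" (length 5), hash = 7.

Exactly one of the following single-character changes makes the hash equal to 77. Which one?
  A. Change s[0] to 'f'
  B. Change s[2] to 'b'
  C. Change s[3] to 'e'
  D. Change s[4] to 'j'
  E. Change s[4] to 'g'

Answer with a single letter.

Option A: s[0]='i'->'f', delta=(6-9)*3^4 mod 97 = 48, hash=7+48 mod 97 = 55
Option B: s[2]='e'->'b', delta=(2-5)*3^2 mod 97 = 70, hash=7+70 mod 97 = 77 <-- target
Option C: s[3]='g'->'e', delta=(5-7)*3^1 mod 97 = 91, hash=7+91 mod 97 = 1
Option D: s[4]='d'->'j', delta=(10-4)*3^0 mod 97 = 6, hash=7+6 mod 97 = 13
Option E: s[4]='d'->'g', delta=(7-4)*3^0 mod 97 = 3, hash=7+3 mod 97 = 10

Answer: B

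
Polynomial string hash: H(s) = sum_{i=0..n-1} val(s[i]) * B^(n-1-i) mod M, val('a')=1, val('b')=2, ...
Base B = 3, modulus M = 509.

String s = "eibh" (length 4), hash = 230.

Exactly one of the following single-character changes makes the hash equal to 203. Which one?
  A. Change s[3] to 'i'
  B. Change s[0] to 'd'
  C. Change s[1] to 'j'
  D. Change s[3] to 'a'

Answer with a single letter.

Option A: s[3]='h'->'i', delta=(9-8)*3^0 mod 509 = 1, hash=230+1 mod 509 = 231
Option B: s[0]='e'->'d', delta=(4-5)*3^3 mod 509 = 482, hash=230+482 mod 509 = 203 <-- target
Option C: s[1]='i'->'j', delta=(10-9)*3^2 mod 509 = 9, hash=230+9 mod 509 = 239
Option D: s[3]='h'->'a', delta=(1-8)*3^0 mod 509 = 502, hash=230+502 mod 509 = 223

Answer: B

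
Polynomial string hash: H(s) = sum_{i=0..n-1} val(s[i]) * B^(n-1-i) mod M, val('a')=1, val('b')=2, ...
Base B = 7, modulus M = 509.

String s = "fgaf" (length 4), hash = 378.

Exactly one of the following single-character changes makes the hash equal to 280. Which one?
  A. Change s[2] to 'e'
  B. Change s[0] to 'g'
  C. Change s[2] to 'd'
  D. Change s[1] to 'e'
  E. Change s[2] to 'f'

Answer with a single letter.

Option A: s[2]='a'->'e', delta=(5-1)*7^1 mod 509 = 28, hash=378+28 mod 509 = 406
Option B: s[0]='f'->'g', delta=(7-6)*7^3 mod 509 = 343, hash=378+343 mod 509 = 212
Option C: s[2]='a'->'d', delta=(4-1)*7^1 mod 509 = 21, hash=378+21 mod 509 = 399
Option D: s[1]='g'->'e', delta=(5-7)*7^2 mod 509 = 411, hash=378+411 mod 509 = 280 <-- target
Option E: s[2]='a'->'f', delta=(6-1)*7^1 mod 509 = 35, hash=378+35 mod 509 = 413

Answer: D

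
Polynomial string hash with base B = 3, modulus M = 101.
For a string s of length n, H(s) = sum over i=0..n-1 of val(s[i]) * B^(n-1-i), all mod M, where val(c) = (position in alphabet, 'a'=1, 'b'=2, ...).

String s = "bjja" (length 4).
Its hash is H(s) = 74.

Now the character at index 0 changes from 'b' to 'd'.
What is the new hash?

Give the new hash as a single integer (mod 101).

Answer: 27

Derivation:
val('b') = 2, val('d') = 4
Position k = 0, exponent = n-1-k = 3
B^3 mod M = 3^3 mod 101 = 27
Delta = (4 - 2) * 27 mod 101 = 54
New hash = (74 + 54) mod 101 = 27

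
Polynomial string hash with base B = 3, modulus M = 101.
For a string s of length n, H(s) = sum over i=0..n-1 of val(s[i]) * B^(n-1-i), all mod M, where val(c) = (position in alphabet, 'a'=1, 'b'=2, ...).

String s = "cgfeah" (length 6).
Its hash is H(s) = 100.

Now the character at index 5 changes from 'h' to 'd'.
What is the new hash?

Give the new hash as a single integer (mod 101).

Answer: 96

Derivation:
val('h') = 8, val('d') = 4
Position k = 5, exponent = n-1-k = 0
B^0 mod M = 3^0 mod 101 = 1
Delta = (4 - 8) * 1 mod 101 = 97
New hash = (100 + 97) mod 101 = 96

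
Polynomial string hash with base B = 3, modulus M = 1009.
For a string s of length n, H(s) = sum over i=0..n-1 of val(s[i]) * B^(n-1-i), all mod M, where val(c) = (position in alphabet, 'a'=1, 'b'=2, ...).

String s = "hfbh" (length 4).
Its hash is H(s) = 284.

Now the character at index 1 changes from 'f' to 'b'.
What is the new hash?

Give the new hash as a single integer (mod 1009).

val('f') = 6, val('b') = 2
Position k = 1, exponent = n-1-k = 2
B^2 mod M = 3^2 mod 1009 = 9
Delta = (2 - 6) * 9 mod 1009 = 973
New hash = (284 + 973) mod 1009 = 248

Answer: 248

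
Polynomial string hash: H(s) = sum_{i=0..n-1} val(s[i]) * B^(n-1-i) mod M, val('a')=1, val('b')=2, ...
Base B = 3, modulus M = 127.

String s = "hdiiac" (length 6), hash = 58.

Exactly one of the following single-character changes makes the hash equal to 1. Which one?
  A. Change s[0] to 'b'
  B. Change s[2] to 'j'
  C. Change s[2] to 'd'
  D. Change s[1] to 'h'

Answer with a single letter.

Option A: s[0]='h'->'b', delta=(2-8)*3^5 mod 127 = 66, hash=58+66 mod 127 = 124
Option B: s[2]='i'->'j', delta=(10-9)*3^3 mod 127 = 27, hash=58+27 mod 127 = 85
Option C: s[2]='i'->'d', delta=(4-9)*3^3 mod 127 = 119, hash=58+119 mod 127 = 50
Option D: s[1]='d'->'h', delta=(8-4)*3^4 mod 127 = 70, hash=58+70 mod 127 = 1 <-- target

Answer: D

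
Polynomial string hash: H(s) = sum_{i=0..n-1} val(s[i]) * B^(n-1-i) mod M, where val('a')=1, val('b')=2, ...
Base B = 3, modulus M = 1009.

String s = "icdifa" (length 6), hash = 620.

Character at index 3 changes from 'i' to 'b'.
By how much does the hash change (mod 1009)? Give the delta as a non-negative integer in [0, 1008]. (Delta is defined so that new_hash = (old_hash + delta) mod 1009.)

Delta formula: (val(new) - val(old)) * B^(n-1-k) mod M
  val('b') - val('i') = 2 - 9 = -7
  B^(n-1-k) = 3^2 mod 1009 = 9
  Delta = -7 * 9 mod 1009 = 946

Answer: 946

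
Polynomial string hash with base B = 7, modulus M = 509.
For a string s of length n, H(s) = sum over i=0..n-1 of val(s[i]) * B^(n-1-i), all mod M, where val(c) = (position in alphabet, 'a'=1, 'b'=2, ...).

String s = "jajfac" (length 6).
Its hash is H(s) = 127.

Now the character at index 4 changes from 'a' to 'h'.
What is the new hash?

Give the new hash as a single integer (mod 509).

Answer: 176

Derivation:
val('a') = 1, val('h') = 8
Position k = 4, exponent = n-1-k = 1
B^1 mod M = 7^1 mod 509 = 7
Delta = (8 - 1) * 7 mod 509 = 49
New hash = (127 + 49) mod 509 = 176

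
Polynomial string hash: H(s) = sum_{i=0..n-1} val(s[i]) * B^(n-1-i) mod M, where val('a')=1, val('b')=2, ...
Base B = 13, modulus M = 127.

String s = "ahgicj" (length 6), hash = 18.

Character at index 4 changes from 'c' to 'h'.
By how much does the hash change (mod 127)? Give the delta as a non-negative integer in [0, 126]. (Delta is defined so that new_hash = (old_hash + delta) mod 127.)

Answer: 65

Derivation:
Delta formula: (val(new) - val(old)) * B^(n-1-k) mod M
  val('h') - val('c') = 8 - 3 = 5
  B^(n-1-k) = 13^1 mod 127 = 13
  Delta = 5 * 13 mod 127 = 65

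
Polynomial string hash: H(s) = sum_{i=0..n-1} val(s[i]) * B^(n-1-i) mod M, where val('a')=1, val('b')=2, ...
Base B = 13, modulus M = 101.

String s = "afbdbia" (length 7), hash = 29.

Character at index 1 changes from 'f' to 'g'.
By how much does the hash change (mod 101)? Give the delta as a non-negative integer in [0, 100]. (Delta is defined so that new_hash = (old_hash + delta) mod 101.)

Delta formula: (val(new) - val(old)) * B^(n-1-k) mod M
  val('g') - val('f') = 7 - 6 = 1
  B^(n-1-k) = 13^5 mod 101 = 17
  Delta = 1 * 17 mod 101 = 17

Answer: 17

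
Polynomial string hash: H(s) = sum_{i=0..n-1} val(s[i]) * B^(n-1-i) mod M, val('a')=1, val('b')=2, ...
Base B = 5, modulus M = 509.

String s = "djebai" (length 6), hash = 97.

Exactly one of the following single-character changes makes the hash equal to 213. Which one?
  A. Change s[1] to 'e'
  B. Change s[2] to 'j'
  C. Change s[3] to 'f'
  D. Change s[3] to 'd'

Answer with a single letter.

Answer: B

Derivation:
Option A: s[1]='j'->'e', delta=(5-10)*5^4 mod 509 = 438, hash=97+438 mod 509 = 26
Option B: s[2]='e'->'j', delta=(10-5)*5^3 mod 509 = 116, hash=97+116 mod 509 = 213 <-- target
Option C: s[3]='b'->'f', delta=(6-2)*5^2 mod 509 = 100, hash=97+100 mod 509 = 197
Option D: s[3]='b'->'d', delta=(4-2)*5^2 mod 509 = 50, hash=97+50 mod 509 = 147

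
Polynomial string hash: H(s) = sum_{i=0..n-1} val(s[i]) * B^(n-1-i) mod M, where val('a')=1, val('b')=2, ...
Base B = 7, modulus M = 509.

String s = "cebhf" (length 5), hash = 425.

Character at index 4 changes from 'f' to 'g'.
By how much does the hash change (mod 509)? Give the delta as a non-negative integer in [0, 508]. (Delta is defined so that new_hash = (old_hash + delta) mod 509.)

Delta formula: (val(new) - val(old)) * B^(n-1-k) mod M
  val('g') - val('f') = 7 - 6 = 1
  B^(n-1-k) = 7^0 mod 509 = 1
  Delta = 1 * 1 mod 509 = 1

Answer: 1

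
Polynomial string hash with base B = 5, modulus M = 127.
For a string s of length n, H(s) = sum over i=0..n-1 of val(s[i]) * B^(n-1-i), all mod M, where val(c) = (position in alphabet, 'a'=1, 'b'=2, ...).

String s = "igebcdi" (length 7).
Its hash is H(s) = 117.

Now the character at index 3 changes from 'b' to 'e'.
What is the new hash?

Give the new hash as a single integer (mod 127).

val('b') = 2, val('e') = 5
Position k = 3, exponent = n-1-k = 3
B^3 mod M = 5^3 mod 127 = 125
Delta = (5 - 2) * 125 mod 127 = 121
New hash = (117 + 121) mod 127 = 111

Answer: 111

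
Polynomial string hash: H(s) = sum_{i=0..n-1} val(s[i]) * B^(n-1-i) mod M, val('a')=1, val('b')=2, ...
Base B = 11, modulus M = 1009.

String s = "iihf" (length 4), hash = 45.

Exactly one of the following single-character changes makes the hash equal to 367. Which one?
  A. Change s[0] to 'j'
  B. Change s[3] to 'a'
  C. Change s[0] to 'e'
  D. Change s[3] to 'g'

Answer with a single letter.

Option A: s[0]='i'->'j', delta=(10-9)*11^3 mod 1009 = 322, hash=45+322 mod 1009 = 367 <-- target
Option B: s[3]='f'->'a', delta=(1-6)*11^0 mod 1009 = 1004, hash=45+1004 mod 1009 = 40
Option C: s[0]='i'->'e', delta=(5-9)*11^3 mod 1009 = 730, hash=45+730 mod 1009 = 775
Option D: s[3]='f'->'g', delta=(7-6)*11^0 mod 1009 = 1, hash=45+1 mod 1009 = 46

Answer: A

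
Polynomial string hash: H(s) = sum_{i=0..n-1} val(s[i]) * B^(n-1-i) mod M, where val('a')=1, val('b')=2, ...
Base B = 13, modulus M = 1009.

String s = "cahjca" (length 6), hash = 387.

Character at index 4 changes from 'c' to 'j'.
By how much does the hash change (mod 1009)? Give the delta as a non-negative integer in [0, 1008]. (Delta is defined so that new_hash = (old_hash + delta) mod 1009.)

Answer: 91

Derivation:
Delta formula: (val(new) - val(old)) * B^(n-1-k) mod M
  val('j') - val('c') = 10 - 3 = 7
  B^(n-1-k) = 13^1 mod 1009 = 13
  Delta = 7 * 13 mod 1009 = 91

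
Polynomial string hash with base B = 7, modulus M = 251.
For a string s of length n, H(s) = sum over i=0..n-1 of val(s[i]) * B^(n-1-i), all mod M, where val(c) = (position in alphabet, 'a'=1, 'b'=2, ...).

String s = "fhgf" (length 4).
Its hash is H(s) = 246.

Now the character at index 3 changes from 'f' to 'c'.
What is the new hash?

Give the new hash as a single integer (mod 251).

val('f') = 6, val('c') = 3
Position k = 3, exponent = n-1-k = 0
B^0 mod M = 7^0 mod 251 = 1
Delta = (3 - 6) * 1 mod 251 = 248
New hash = (246 + 248) mod 251 = 243

Answer: 243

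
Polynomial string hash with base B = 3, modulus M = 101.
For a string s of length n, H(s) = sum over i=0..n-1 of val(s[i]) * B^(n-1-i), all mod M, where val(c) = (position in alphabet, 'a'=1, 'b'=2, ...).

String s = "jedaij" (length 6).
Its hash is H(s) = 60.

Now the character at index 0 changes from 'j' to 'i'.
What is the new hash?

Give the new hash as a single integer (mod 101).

Answer: 19

Derivation:
val('j') = 10, val('i') = 9
Position k = 0, exponent = n-1-k = 5
B^5 mod M = 3^5 mod 101 = 41
Delta = (9 - 10) * 41 mod 101 = 60
New hash = (60 + 60) mod 101 = 19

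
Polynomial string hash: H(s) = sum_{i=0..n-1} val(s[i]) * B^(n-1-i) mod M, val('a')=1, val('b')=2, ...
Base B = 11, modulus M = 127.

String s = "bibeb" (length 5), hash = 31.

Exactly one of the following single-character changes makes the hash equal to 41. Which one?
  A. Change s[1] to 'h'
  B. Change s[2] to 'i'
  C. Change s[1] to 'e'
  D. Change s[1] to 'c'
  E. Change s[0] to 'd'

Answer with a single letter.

Answer: C

Derivation:
Option A: s[1]='i'->'h', delta=(8-9)*11^3 mod 127 = 66, hash=31+66 mod 127 = 97
Option B: s[2]='b'->'i', delta=(9-2)*11^2 mod 127 = 85, hash=31+85 mod 127 = 116
Option C: s[1]='i'->'e', delta=(5-9)*11^3 mod 127 = 10, hash=31+10 mod 127 = 41 <-- target
Option D: s[1]='i'->'c', delta=(3-9)*11^3 mod 127 = 15, hash=31+15 mod 127 = 46
Option E: s[0]='b'->'d', delta=(4-2)*11^4 mod 127 = 72, hash=31+72 mod 127 = 103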